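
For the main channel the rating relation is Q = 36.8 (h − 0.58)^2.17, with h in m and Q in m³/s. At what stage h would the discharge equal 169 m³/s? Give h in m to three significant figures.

h − h₀ = (Q/C)^(1/b) = (169/36.8)^(1/2.17) = 2.019 m
h = 0.58 + 2.019 = 2.599 m

2.60 m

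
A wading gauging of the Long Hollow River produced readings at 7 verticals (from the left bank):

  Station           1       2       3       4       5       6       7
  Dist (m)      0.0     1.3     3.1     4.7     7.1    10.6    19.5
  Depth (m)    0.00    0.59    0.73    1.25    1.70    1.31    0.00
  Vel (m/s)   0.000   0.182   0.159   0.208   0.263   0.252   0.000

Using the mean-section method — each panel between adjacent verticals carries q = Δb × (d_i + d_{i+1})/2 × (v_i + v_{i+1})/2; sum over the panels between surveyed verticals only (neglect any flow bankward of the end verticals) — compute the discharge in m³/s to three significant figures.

3.45 m³/s

Panel 1-2: Δb = 1.3 m, d̄ = (0.00+0.59)/2 = 0.295, v̄ = (0.000+0.182)/2 = 0.091 → q = 1.3×0.295×0.091 = 0.03490 m³/s
Panel 2-3: Δb = 1.8 m, d̄ = (0.59+0.73)/2 = 0.66, v̄ = (0.182+0.159)/2 = 0.1705 → q = 1.8×0.66×0.1705 = 0.2026 m³/s
Panel 3-4: Δb = 1.6 m, d̄ = (0.73+1.25)/2 = 0.99, v̄ = (0.159+0.208)/2 = 0.1835 → q = 1.6×0.99×0.1835 = 0.2907 m³/s
Panel 4-5: Δb = 2.4 m, d̄ = (1.25+1.70)/2 = 1.475, v̄ = (0.208+0.263)/2 = 0.2355 → q = 2.4×1.475×0.2355 = 0.8337 m³/s
Panel 5-6: Δb = 3.5 m, d̄ = (1.70+1.31)/2 = 1.505, v̄ = (0.263+0.252)/2 = 0.2575 → q = 3.5×1.505×0.2575 = 1.356 m³/s
Panel 6-7: Δb = 8.9 m, d̄ = (1.31+0.00)/2 = 0.655, v̄ = (0.252+0.000)/2 = 0.126 → q = 8.9×0.655×0.126 = 0.7345 m³/s
Q = Σ q = 3.453 m³/s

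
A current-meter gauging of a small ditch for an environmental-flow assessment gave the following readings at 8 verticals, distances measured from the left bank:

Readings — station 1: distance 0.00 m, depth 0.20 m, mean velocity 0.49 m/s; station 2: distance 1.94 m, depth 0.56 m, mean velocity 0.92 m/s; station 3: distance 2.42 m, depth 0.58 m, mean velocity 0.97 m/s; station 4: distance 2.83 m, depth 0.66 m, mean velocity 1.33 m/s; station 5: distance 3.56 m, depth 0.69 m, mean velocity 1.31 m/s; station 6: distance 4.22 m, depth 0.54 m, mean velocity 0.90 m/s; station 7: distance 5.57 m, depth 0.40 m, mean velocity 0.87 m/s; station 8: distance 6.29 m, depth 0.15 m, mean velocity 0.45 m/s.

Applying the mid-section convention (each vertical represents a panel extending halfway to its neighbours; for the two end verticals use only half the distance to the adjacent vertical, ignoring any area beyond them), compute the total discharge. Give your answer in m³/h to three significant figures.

10700 m³/h

w_1 = (1.94 − 0.00)/2 = 0.97 m; q_1 = 0.49 × 0.20 × 0.97 = 0.09506 m³/s
w_2 = (2.42 − 0.00)/2 = 1.21 m; q_2 = 0.92 × 0.56 × 1.21 = 0.6234 m³/s
w_3 = (2.83 − 1.94)/2 = 0.445 m; q_3 = 0.97 × 0.58 × 0.445 = 0.2504 m³/s
w_4 = (3.56 − 2.42)/2 = 0.57 m; q_4 = 1.33 × 0.66 × 0.57 = 0.5003 m³/s
w_5 = (4.22 − 2.83)/2 = 0.695 m; q_5 = 1.31 × 0.69 × 0.695 = 0.6282 m³/s
w_6 = (5.57 − 3.56)/2 = 1.005 m; q_6 = 0.90 × 0.54 × 1.005 = 0.4884 m³/s
w_7 = (6.29 − 4.22)/2 = 1.035 m; q_7 = 0.87 × 0.40 × 1.035 = 0.3602 m³/s
w_8 = (6.29 − 5.57)/2 = 0.36 m; q_8 = 0.45 × 0.15 × 0.36 = 0.02430 m³/s
Q = Σ qᵢ = 2.970 m³/s
= 2.970 × 3600 = 10690 m³/h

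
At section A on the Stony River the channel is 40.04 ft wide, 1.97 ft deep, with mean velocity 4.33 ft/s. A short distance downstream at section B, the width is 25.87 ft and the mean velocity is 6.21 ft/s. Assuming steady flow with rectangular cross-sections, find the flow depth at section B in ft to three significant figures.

Q = A₁V₁ = (40.04×1.97) × 4.33 = 341.5 ft³/s
d₂ = Q/(b₂ V₂) = 341.5/(25.87×6.21) = 2.126 ft

2.13 ft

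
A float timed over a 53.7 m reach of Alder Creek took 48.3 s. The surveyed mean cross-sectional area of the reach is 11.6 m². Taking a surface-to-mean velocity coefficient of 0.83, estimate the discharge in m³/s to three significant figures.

10.7 m³/s

v_surface = L / t̄ = 53.7 / 48.3 = 1.112 m/s
v_mean = 0.83 × 1.112 = 0.9228 m/s
Q = A × v_mean = 11.6 × 0.9228 = 10.70 m³/s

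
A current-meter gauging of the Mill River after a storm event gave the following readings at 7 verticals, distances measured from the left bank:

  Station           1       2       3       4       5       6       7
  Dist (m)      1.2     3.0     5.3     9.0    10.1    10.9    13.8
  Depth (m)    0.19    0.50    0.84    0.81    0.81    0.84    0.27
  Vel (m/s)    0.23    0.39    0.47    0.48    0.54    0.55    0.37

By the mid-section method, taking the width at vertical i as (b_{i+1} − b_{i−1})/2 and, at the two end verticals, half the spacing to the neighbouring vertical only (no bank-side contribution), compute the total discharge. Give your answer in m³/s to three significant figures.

w_1 = (3.0 − 1.2)/2 = 0.9 m; q_1 = 0.23 × 0.19 × 0.9 = 0.03933 m³/s
w_2 = (5.3 − 1.2)/2 = 2.05 m; q_2 = 0.39 × 0.50 × 2.05 = 0.3998 m³/s
w_3 = (9.0 − 3.0)/2 = 3 m; q_3 = 0.47 × 0.84 × 3 = 1.184 m³/s
w_4 = (10.1 − 5.3)/2 = 2.4 m; q_4 = 0.48 × 0.81 × 2.4 = 0.9331 m³/s
w_5 = (10.9 − 9.0)/2 = 0.95 m; q_5 = 0.54 × 0.81 × 0.95 = 0.4155 m³/s
w_6 = (13.8 − 10.1)/2 = 1.85 m; q_6 = 0.55 × 0.84 × 1.85 = 0.8547 m³/s
w_7 = (13.8 − 10.9)/2 = 1.45 m; q_7 = 0.37 × 0.27 × 1.45 = 0.1449 m³/s
Q = Σ qᵢ = 3.972 m³/s

3.97 m³/s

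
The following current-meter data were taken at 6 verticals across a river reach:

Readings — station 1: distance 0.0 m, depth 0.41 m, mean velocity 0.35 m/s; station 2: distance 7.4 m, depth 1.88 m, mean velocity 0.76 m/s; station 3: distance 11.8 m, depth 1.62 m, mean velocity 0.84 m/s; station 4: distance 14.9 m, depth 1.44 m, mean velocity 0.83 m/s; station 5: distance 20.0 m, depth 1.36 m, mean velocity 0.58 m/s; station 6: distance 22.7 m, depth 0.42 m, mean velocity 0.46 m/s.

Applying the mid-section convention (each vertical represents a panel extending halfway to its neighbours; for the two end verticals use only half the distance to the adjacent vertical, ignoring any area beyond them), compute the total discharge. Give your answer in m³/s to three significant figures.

w_1 = (7.4 − 0.0)/2 = 3.7 m; q_1 = 0.35 × 0.41 × 3.7 = 0.5310 m³/s
w_2 = (11.8 − 0.0)/2 = 5.9 m; q_2 = 0.76 × 1.88 × 5.9 = 8.430 m³/s
w_3 = (14.9 − 7.4)/2 = 3.75 m; q_3 = 0.84 × 1.62 × 3.75 = 5.103 m³/s
w_4 = (20.0 − 11.8)/2 = 4.1 m; q_4 = 0.83 × 1.44 × 4.1 = 4.900 m³/s
w_5 = (22.7 − 14.9)/2 = 3.9 m; q_5 = 0.58 × 1.36 × 3.9 = 3.076 m³/s
w_6 = (22.7 − 20.0)/2 = 1.35 m; q_6 = 0.46 × 0.42 × 1.35 = 0.2608 m³/s
Q = Σ qᵢ = 22.30 m³/s

22.3 m³/s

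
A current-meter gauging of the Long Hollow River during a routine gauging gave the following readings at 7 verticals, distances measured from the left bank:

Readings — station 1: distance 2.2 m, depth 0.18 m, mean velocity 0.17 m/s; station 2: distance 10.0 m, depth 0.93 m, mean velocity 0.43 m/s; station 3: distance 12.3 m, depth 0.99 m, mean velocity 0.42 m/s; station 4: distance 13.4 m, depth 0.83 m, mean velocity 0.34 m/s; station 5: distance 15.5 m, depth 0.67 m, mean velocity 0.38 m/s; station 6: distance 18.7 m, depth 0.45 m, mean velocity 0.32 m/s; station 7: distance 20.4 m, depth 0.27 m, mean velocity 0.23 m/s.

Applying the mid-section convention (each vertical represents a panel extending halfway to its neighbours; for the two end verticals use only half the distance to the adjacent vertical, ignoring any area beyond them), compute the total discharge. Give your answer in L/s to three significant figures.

4380 L/s

w_1 = (10.0 − 2.2)/2 = 3.9 m; q_1 = 0.17 × 0.18 × 3.9 = 0.1193 m³/s
w_2 = (12.3 − 2.2)/2 = 5.05 m; q_2 = 0.43 × 0.93 × 5.05 = 2.019 m³/s
w_3 = (13.4 − 10.0)/2 = 1.7 m; q_3 = 0.42 × 0.99 × 1.7 = 0.7069 m³/s
w_4 = (15.5 − 12.3)/2 = 1.6 m; q_4 = 0.34 × 0.83 × 1.6 = 0.4515 m³/s
w_5 = (18.7 − 13.4)/2 = 2.65 m; q_5 = 0.38 × 0.67 × 2.65 = 0.6747 m³/s
w_6 = (20.4 − 15.5)/2 = 2.45 m; q_6 = 0.32 × 0.45 × 2.45 = 0.3528 m³/s
w_7 = (20.4 − 18.7)/2 = 0.85 m; q_7 = 0.23 × 0.27 × 0.85 = 0.05279 m³/s
Q = Σ qᵢ = 4.377 m³/s
= 4.377 × 1000 = 4377 L/s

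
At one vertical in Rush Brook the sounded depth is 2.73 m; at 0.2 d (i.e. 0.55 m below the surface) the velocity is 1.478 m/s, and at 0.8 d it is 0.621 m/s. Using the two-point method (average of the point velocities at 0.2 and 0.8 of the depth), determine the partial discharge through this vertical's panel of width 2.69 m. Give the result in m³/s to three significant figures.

7.71 m³/s

v̄ = (1.478 + 0.621) / 2 = 1.050 m/s
q = v̄ × d × w = 1.050 × 2.73 × 2.69 = 7.707 m³/s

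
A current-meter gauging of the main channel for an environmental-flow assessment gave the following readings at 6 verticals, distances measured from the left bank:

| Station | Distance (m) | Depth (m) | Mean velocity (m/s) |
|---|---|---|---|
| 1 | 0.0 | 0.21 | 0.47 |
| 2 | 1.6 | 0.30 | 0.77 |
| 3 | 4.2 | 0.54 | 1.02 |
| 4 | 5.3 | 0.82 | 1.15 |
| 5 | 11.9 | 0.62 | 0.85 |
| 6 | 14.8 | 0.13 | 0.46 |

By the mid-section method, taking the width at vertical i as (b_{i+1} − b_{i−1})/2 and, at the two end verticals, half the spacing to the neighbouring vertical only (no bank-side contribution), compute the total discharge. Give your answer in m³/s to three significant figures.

7.80 m³/s

w_1 = (1.6 − 0.0)/2 = 0.8 m; q_1 = 0.47 × 0.21 × 0.8 = 0.07896 m³/s
w_2 = (4.2 − 0.0)/2 = 2.1 m; q_2 = 0.77 × 0.30 × 2.1 = 0.4851 m³/s
w_3 = (5.3 − 1.6)/2 = 1.85 m; q_3 = 1.02 × 0.54 × 1.85 = 1.019 m³/s
w_4 = (11.9 − 4.2)/2 = 3.85 m; q_4 = 1.15 × 0.82 × 3.85 = 3.631 m³/s
w_5 = (14.8 − 5.3)/2 = 4.75 m; q_5 = 0.85 × 0.62 × 4.75 = 2.503 m³/s
w_6 = (14.8 − 11.9)/2 = 1.45 m; q_6 = 0.46 × 0.13 × 1.45 = 0.08671 m³/s
Q = Σ qᵢ = 7.804 m³/s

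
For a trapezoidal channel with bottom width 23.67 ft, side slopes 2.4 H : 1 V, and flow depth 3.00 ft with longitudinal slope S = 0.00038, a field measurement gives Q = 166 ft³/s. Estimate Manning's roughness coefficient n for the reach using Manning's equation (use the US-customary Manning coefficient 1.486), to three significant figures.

0.0286

A = (b + z·y)·y = (23.67 + 2.4×3.00)×3.00 = 92.61 ft²
P = b + 2y√(1+z²) = 23.67 + 2×3.00×√(1+2.4²) = 39.27 ft
R = A/P = 92.61/39.27 = 2.358 ft
n = (1.486/Q)·A·R^(2/3)·S^(1/2) = (1.486/166) × 92.61 × 1.772 × 0.01949 = 0.02863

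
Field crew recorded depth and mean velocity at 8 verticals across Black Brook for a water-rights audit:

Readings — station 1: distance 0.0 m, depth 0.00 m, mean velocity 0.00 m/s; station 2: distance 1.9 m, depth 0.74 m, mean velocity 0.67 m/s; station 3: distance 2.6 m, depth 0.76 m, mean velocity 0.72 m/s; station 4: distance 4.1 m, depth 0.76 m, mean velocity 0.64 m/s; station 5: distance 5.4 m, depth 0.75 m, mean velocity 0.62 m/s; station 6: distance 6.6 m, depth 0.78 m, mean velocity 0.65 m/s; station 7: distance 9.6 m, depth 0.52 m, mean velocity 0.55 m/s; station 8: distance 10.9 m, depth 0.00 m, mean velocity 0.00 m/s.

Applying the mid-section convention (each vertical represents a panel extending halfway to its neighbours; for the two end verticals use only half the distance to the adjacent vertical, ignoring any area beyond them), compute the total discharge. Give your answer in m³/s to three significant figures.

w_2 = (2.6 − 0.0)/2 = 1.3 m; q_2 = 0.67 × 0.74 × 1.3 = 0.6445 m³/s
w_3 = (4.1 − 1.9)/2 = 1.1 m; q_3 = 0.72 × 0.76 × 1.1 = 0.6019 m³/s
w_4 = (5.4 − 2.6)/2 = 1.4 m; q_4 = 0.64 × 0.76 × 1.4 = 0.6810 m³/s
w_5 = (6.6 − 4.1)/2 = 1.25 m; q_5 = 0.62 × 0.75 × 1.25 = 0.5813 m³/s
w_6 = (9.6 − 5.4)/2 = 2.1 m; q_6 = 0.65 × 0.78 × 2.1 = 1.065 m³/s
w_7 = (10.9 − 6.6)/2 = 2.15 m; q_7 = 0.55 × 0.52 × 2.15 = 0.6149 m³/s
Stations 1, 8 contribute zero (depth or velocity is 0).
Q = Σ qᵢ = 4.188 m³/s

4.19 m³/s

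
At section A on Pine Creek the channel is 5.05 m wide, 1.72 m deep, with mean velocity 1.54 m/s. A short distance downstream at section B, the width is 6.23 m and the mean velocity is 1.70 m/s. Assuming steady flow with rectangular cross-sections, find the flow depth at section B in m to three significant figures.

Q = A₁V₁ = (5.05×1.72) × 1.54 = 13.38 m³/s
d₂ = Q/(b₂ V₂) = 13.38/(6.23×1.70) = 1.263 m

1.26 m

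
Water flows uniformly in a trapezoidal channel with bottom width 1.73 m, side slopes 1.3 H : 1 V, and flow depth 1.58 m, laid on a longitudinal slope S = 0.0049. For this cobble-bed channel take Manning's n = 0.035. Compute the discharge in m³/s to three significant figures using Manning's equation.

A = (b + z·y)·y = (1.73 + 1.3×1.58)×1.58 = 5.979 m²
P = b + 2y√(1+z²) = 1.73 + 2×1.58×√(1+1.3²) = 6.913 m
R = A/P = 5.979/6.913 = 0.8649 m
Q = (1/n)·A·R^(2/3)·S^(1/2) = (1/0.035) × 5.979 × 0.8649^(2/3) × 0.0049^(1/2) = 10.85 m³/s

10.9 m³/s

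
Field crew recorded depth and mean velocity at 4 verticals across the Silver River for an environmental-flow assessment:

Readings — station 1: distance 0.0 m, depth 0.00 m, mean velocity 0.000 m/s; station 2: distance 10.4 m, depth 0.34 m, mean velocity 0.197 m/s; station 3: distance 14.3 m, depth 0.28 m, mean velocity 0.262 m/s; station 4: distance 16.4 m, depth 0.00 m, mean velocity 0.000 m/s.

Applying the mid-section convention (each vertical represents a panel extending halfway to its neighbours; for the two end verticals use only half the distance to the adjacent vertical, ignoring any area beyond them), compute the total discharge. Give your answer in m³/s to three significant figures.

w_2 = (14.3 − 0.0)/2 = 7.15 m; q_2 = 0.197 × 0.34 × 7.15 = 0.4789 m³/s
w_3 = (16.4 − 10.4)/2 = 3 m; q_3 = 0.262 × 0.28 × 3 = 0.2201 m³/s
Stations 1, 4 contribute zero (depth or velocity is 0).
Q = Σ qᵢ = 0.6990 m³/s

0.699 m³/s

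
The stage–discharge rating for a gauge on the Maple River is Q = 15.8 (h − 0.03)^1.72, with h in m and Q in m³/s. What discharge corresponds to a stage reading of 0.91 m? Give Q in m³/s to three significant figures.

Q = 15.8 × (0.91 − 0.03)^1.72 = 15.8 × 0.88^1.72 = 12.68 m³/s

12.7 m³/s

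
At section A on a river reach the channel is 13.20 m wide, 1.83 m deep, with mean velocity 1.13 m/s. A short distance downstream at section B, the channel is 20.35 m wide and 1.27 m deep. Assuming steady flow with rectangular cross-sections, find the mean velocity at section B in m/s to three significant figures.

Q = A₁V₁ = (13.20×1.83) × 1.13 = 27.30 m³/s
A₂ = 20.35 × 1.27 = 25.84 m²
V₂ = Q/A₂ = 27.30/25.84 = 1.056 m/s

1.06 m/s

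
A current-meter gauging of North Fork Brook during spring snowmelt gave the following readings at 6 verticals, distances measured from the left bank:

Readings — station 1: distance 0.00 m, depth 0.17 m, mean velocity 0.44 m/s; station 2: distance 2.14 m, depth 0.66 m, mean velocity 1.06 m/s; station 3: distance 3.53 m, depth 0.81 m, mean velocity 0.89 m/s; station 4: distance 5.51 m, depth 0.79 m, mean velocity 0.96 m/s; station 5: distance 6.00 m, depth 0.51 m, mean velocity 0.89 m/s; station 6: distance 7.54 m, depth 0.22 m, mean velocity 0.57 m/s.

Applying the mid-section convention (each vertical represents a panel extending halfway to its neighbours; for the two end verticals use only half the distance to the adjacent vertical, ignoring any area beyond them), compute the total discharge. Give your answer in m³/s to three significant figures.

4.02 m³/s

w_1 = (2.14 − 0.00)/2 = 1.07 m; q_1 = 0.44 × 0.17 × 1.07 = 0.08004 m³/s
w_2 = (3.53 − 0.00)/2 = 1.765 m; q_2 = 1.06 × 0.66 × 1.765 = 1.235 m³/s
w_3 = (5.51 − 2.14)/2 = 1.685 m; q_3 = 0.89 × 0.81 × 1.685 = 1.215 m³/s
w_4 = (6.00 − 3.53)/2 = 1.235 m; q_4 = 0.96 × 0.79 × 1.235 = 0.9366 m³/s
w_5 = (7.54 − 5.51)/2 = 1.015 m; q_5 = 0.89 × 0.51 × 1.015 = 0.4607 m³/s
w_6 = (7.54 − 6.00)/2 = 0.77 m; q_6 = 0.57 × 0.22 × 0.77 = 0.09656 m³/s
Q = Σ qᵢ = 4.023 m³/s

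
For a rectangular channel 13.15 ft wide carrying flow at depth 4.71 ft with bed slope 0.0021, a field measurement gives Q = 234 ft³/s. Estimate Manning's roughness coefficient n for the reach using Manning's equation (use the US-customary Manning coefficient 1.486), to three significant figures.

A = b·y = 13.15 × 4.71 = 61.94 ft²
P = b + 2y = 13.15 + 2×4.71 = 22.57 ft
R = A/P = 61.94/22.57 = 2.744 ft
n = (1.486/Q)·A·R^(2/3)·S^(1/2) = (1.486/234) × 61.94 × 1.960 × 0.04583 = 0.03533

0.0353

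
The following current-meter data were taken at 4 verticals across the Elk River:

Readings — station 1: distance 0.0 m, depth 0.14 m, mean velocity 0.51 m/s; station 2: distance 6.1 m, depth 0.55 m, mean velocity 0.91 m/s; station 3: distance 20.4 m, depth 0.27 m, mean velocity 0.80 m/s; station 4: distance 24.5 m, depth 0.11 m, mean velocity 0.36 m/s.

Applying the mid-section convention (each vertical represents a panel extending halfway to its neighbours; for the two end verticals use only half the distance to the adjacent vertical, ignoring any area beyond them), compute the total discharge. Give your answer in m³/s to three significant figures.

7.39 m³/s

w_1 = (6.1 − 0.0)/2 = 3.05 m; q_1 = 0.51 × 0.14 × 3.05 = 0.2178 m³/s
w_2 = (20.4 − 0.0)/2 = 10.2 m; q_2 = 0.91 × 0.55 × 10.2 = 5.105 m³/s
w_3 = (24.5 − 6.1)/2 = 9.2 m; q_3 = 0.80 × 0.27 × 9.2 = 1.987 m³/s
w_4 = (24.5 − 20.4)/2 = 2.05 m; q_4 = 0.36 × 0.11 × 2.05 = 0.08118 m³/s
Q = Σ qᵢ = 7.391 m³/s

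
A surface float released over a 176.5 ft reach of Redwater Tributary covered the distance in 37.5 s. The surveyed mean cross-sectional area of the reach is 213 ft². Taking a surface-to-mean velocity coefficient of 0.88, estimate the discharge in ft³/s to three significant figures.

882 ft³/s

v_surface = L / t̄ = 176.5 / 37.5 = 4.707 ft/s
v_mean = 0.88 × 4.707 = 4.142 ft/s
Q = A × v_mean = 213 × 4.142 = 882.2 ft³/s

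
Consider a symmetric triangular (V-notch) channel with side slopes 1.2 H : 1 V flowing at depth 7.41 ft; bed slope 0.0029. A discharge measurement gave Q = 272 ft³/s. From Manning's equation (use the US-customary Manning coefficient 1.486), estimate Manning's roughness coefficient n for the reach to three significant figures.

A = z·y² = 1.2×7.41² = 65.89 ft²
P = 2y√(1+z²) = 2×7.41×√(1+1.2²) = 23.15 ft
R = A/P = 65.89/23.15 = 2.846 ft
n = (1.486/Q)·A·R^(2/3)·S^(1/2) = (1.486/272) × 65.89 × 2.008 × 0.05385 = 0.03893

0.0389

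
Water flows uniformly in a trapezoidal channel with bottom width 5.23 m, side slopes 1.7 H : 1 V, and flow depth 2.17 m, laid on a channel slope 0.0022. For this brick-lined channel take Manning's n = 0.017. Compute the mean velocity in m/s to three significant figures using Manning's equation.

3.46 m/s

A = (b + z·y)·y = (5.23 + 1.7×2.17)×2.17 = 19.35 m²
P = b + 2y√(1+z²) = 5.23 + 2×2.17×√(1+1.7²) = 13.79 m
R = A/P = 19.35/13.79 = 1.404 m
Q = (1/n)·A·R^(2/3)·S^(1/2) = (1/0.017) × 19.35 × 1.404^(2/3) × 0.0022^(1/2) = 66.94 m³/s
V = Q/A = 66.94/19.35 = 3.459 m/s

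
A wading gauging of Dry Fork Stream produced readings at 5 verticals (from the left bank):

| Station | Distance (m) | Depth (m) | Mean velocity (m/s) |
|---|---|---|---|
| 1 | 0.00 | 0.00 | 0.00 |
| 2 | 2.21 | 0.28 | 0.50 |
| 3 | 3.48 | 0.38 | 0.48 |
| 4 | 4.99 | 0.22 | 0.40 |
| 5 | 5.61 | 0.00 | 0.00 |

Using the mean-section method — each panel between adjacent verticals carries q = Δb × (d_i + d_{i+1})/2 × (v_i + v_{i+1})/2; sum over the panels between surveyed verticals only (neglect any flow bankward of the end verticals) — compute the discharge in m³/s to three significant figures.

Panel 1-2: Δb = 2.21 m, d̄ = (0.00+0.28)/2 = 0.14, v̄ = (0.00+0.50)/2 = 0.25 → q = 2.21×0.14×0.25 = 0.07735 m³/s
Panel 2-3: Δb = 1.27 m, d̄ = (0.28+0.38)/2 = 0.33, v̄ = (0.50+0.48)/2 = 0.49 → q = 1.27×0.33×0.49 = 0.2054 m³/s
Panel 3-4: Δb = 1.51 m, d̄ = (0.38+0.22)/2 = 0.3, v̄ = (0.48+0.40)/2 = 0.44 → q = 1.51×0.3×0.44 = 0.1993 m³/s
Panel 4-5: Δb = 0.62 m, d̄ = (0.22+0.00)/2 = 0.11, v̄ = (0.40+0.00)/2 = 0.2 → q = 0.62×0.11×0.2 = 0.01364 m³/s
Q = Σ q = 0.4957 m³/s

0.496 m³/s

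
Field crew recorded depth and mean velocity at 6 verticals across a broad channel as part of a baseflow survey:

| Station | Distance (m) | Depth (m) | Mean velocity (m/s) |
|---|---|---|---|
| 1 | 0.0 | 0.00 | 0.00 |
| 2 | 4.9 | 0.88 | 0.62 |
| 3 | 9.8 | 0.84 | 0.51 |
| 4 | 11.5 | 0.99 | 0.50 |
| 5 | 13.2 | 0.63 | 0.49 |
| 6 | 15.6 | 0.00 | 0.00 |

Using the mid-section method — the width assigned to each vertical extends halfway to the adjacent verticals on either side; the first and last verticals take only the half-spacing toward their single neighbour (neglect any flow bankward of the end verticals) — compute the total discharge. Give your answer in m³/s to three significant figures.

5.56 m³/s

w_2 = (9.8 − 0.0)/2 = 4.9 m; q_2 = 0.62 × 0.88 × 4.9 = 2.673 m³/s
w_3 = (11.5 − 4.9)/2 = 3.3 m; q_3 = 0.51 × 0.84 × 3.3 = 1.414 m³/s
w_4 = (13.2 − 9.8)/2 = 1.7 m; q_4 = 0.50 × 0.99 × 1.7 = 0.8415 m³/s
w_5 = (15.6 − 11.5)/2 = 2.05 m; q_5 = 0.49 × 0.63 × 2.05 = 0.6328 m³/s
Stations 1, 6 contribute zero (depth or velocity is 0).
Q = Σ qᵢ = 5.561 m³/s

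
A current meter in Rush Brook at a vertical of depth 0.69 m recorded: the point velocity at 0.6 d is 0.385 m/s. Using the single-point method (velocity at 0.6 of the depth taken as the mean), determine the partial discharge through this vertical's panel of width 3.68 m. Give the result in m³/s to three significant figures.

v̄ = v₀.₆ = 0.385 m/s
q = v̄ × d × w = 0.3850 × 0.69 × 3.68 = 0.9776 m³/s

0.978 m³/s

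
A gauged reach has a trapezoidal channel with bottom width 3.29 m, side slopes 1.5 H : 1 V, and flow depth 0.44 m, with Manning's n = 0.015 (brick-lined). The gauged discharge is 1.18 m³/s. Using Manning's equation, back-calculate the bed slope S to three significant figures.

A = (b + z·y)·y = (3.29 + 1.5×0.44)×0.44 = 1.738 m²
P = b + 2y√(1+z²) = 3.29 + 2×0.44×√(1+1.5²) = 4.876 m
R = A/P = 1.738/4.876 = 0.3564 m
S = (Q·n / (1·A·R^(2/3)))² = (1.18×0.015 / (1×1.738×0.5027))² = 0.0004104

0.000410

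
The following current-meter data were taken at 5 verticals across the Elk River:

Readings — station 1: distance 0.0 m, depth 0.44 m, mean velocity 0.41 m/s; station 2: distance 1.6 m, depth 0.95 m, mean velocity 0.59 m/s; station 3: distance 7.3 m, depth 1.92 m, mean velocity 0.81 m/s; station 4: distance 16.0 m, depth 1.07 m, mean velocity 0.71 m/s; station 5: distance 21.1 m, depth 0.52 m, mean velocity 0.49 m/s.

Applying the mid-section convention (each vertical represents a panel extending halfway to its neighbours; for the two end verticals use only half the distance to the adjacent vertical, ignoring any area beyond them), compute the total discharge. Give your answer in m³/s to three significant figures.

w_1 = (1.6 − 0.0)/2 = 0.8 m; q_1 = 0.41 × 0.44 × 0.8 = 0.1443 m³/s
w_2 = (7.3 − 0.0)/2 = 3.65 m; q_2 = 0.59 × 0.95 × 3.65 = 2.046 m³/s
w_3 = (16.0 − 1.6)/2 = 7.2 m; q_3 = 0.81 × 1.92 × 7.2 = 11.20 m³/s
w_4 = (21.1 − 7.3)/2 = 6.9 m; q_4 = 0.71 × 1.07 × 6.9 = 5.242 m³/s
w_5 = (21.1 − 16.0)/2 = 2.55 m; q_5 = 0.49 × 0.52 × 2.55 = 0.6497 m³/s
Q = Σ qᵢ = 19.28 m³/s

19.3 m³/s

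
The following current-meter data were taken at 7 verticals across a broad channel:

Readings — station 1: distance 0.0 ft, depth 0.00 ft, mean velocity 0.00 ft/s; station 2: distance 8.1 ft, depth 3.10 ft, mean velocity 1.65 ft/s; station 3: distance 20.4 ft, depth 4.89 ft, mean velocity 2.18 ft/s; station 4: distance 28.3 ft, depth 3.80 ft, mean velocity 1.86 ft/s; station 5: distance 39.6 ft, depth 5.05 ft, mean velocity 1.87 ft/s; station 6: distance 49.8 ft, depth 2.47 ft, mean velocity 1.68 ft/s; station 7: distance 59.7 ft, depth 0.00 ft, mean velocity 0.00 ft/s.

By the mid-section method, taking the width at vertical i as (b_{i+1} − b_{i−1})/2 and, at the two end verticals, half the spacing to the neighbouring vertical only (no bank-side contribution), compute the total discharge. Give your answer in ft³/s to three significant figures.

371 ft³/s

w_2 = (20.4 − 0.0)/2 = 10.2 ft; q_2 = 1.65 × 3.10 × 10.2 = 52.17 ft³/s
w_3 = (28.3 − 8.1)/2 = 10.1 ft; q_3 = 2.18 × 4.89 × 10.1 = 107.7 ft³/s
w_4 = (39.6 − 20.4)/2 = 9.6 ft; q_4 = 1.86 × 3.80 × 9.6 = 67.85 ft³/s
w_5 = (49.8 − 28.3)/2 = 10.75 ft; q_5 = 1.87 × 5.05 × 10.75 = 101.5 ft³/s
w_6 = (59.7 − 39.6)/2 = 10.05 ft; q_6 = 1.68 × 2.47 × 10.05 = 41.70 ft³/s
Stations 1, 7 contribute zero (depth or velocity is 0).
Q = Σ qᵢ = 370.9 ft³/s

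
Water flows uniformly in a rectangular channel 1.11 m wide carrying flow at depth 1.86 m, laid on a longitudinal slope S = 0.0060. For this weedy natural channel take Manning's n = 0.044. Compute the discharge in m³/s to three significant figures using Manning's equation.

A = b·y = 1.11 × 1.86 = 2.065 m²
P = b + 2y = 1.11 + 2×1.86 = 4.830 m
R = A/P = 2.065/4.830 = 0.4275 m
Q = (1/n)·A·R^(2/3)·S^(1/2) = (1/0.044) × 2.065 × 0.4275^(2/3) × 0.0060^(1/2) = 2.062 m³/s

2.06 m³/s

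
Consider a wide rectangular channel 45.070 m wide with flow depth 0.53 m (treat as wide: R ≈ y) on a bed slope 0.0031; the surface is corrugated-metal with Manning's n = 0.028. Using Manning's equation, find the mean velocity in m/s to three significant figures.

1.30 m/s

A = b·y = 45.070 × 0.53 = 23.89 m²
Wide channel: R ≈ y = 0.53 m
Q = (1/n)·A·R^(2/3)·S^(1/2) = (1/0.028) × 23.89 × 0.5300^(2/3) × 0.0031^(1/2) = 31.11 m³/s
V = Q/A = 31.11/23.89 = 1.302 m/s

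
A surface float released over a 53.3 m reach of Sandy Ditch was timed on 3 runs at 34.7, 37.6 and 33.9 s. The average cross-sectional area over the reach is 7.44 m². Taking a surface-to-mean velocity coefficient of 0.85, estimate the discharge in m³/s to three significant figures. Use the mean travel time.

9.52 m³/s

t̄ = (34.7 + 37.6 + 33.9) / 3 = 35.4 s
v_surface = L / t̄ = 53.3 / 35.4 = 1.506 m/s
v_mean = 0.85 × 1.506 = 1.280 m/s
Q = A × v_mean = 7.44 × 1.280 = 9.522 m³/s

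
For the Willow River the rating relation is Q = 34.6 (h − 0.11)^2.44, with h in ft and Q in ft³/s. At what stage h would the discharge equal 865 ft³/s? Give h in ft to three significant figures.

h − h₀ = (Q/C)^(1/b) = (865/34.6)^(1/2.44) = 3.740 ft
h = 0.11 + 3.740 = 3.850 ft

3.85 ft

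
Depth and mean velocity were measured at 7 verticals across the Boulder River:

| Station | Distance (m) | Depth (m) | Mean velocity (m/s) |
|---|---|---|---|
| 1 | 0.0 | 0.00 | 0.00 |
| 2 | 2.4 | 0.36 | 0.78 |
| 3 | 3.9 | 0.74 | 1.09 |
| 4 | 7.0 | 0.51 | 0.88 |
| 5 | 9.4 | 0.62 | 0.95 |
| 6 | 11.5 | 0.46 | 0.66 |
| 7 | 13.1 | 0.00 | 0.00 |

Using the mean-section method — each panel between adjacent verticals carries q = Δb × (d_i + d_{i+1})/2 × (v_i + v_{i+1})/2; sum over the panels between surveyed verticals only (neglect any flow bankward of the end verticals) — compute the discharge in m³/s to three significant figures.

5.12 m³/s

Panel 1-2: Δb = 2.4 m, d̄ = (0.00+0.36)/2 = 0.18, v̄ = (0.00+0.78)/2 = 0.39 → q = 2.4×0.18×0.39 = 0.1685 m³/s
Panel 2-3: Δb = 1.5 m, d̄ = (0.36+0.74)/2 = 0.55, v̄ = (0.78+1.09)/2 = 0.935 → q = 1.5×0.55×0.935 = 0.7714 m³/s
Panel 3-4: Δb = 3.1 m, d̄ = (0.74+0.51)/2 = 0.625, v̄ = (1.09+0.88)/2 = 0.985 → q = 3.1×0.625×0.985 = 1.908 m³/s
Panel 4-5: Δb = 2.4 m, d̄ = (0.51+0.62)/2 = 0.565, v̄ = (0.88+0.95)/2 = 0.915 → q = 2.4×0.565×0.915 = 1.241 m³/s
Panel 5-6: Δb = 2.1 m, d̄ = (0.62+0.46)/2 = 0.54, v̄ = (0.95+0.66)/2 = 0.805 → q = 2.1×0.54×0.805 = 0.9129 m³/s
Panel 6-7: Δb = 1.6 m, d̄ = (0.46+0.00)/2 = 0.23, v̄ = (0.66+0.00)/2 = 0.33 → q = 1.6×0.23×0.33 = 0.1214 m³/s
Q = Σ q = 5.123 m³/s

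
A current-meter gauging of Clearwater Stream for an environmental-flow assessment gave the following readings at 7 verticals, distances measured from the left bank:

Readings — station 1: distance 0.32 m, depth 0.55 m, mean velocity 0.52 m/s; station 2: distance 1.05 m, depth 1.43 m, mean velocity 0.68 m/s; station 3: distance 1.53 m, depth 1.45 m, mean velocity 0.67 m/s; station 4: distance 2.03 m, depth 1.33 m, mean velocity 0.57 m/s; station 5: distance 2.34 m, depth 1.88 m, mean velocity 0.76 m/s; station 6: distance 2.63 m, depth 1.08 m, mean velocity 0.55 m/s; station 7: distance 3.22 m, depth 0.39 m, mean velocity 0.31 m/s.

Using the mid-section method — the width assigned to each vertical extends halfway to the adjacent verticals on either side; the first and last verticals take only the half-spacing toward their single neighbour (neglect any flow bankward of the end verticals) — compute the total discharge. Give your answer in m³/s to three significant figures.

w_1 = (1.05 − 0.32)/2 = 0.365 m; q_1 = 0.52 × 0.55 × 0.365 = 0.1044 m³/s
w_2 = (1.53 − 0.32)/2 = 0.605 m; q_2 = 0.68 × 1.43 × 0.605 = 0.5883 m³/s
w_3 = (2.03 − 1.05)/2 = 0.49 m; q_3 = 0.67 × 1.45 × 0.49 = 0.4760 m³/s
w_4 = (2.34 − 1.53)/2 = 0.405 m; q_4 = 0.57 × 1.33 × 0.405 = 0.3070 m³/s
w_5 = (2.63 − 2.03)/2 = 0.3 m; q_5 = 0.76 × 1.88 × 0.3 = 0.4286 m³/s
w_6 = (3.22 − 2.34)/2 = 0.44 m; q_6 = 0.55 × 1.08 × 0.44 = 0.2614 m³/s
w_7 = (3.22 − 2.63)/2 = 0.295 m; q_7 = 0.31 × 0.39 × 0.295 = 0.03567 m³/s
Q = Σ qᵢ = 2.201 m³/s

2.20 m³/s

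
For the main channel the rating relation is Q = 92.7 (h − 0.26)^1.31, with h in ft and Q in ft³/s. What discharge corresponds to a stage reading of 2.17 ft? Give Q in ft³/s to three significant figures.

216 ft³/s

Q = 92.7 × (2.17 − 0.26)^1.31 = 92.7 × 1.91^1.31 = 216.4 ft³/s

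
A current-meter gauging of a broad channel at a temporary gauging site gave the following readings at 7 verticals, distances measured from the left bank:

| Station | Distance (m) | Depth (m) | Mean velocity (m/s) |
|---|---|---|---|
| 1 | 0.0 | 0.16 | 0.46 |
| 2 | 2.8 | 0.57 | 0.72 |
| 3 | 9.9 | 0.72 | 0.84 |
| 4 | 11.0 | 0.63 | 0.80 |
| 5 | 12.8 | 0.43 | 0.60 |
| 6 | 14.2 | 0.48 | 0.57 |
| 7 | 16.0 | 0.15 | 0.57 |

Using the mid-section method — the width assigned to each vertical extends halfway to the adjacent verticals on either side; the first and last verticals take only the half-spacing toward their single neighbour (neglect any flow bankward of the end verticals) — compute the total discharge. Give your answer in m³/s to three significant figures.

6.27 m³/s

w_1 = (2.8 − 0.0)/2 = 1.4 m; q_1 = 0.46 × 0.16 × 1.4 = 0.1030 m³/s
w_2 = (9.9 − 0.0)/2 = 4.95 m; q_2 = 0.72 × 0.57 × 4.95 = 2.031 m³/s
w_3 = (11.0 − 2.8)/2 = 4.1 m; q_3 = 0.84 × 0.72 × 4.1 = 2.480 m³/s
w_4 = (12.8 − 9.9)/2 = 1.45 m; q_4 = 0.80 × 0.63 × 1.45 = 0.7308 m³/s
w_5 = (14.2 − 11.0)/2 = 1.6 m; q_5 = 0.60 × 0.43 × 1.6 = 0.4128 m³/s
w_6 = (16.0 − 12.8)/2 = 1.6 m; q_6 = 0.57 × 0.48 × 1.6 = 0.4378 m³/s
w_7 = (16.0 − 14.2)/2 = 0.9 m; q_7 = 0.57 × 0.15 × 0.9 = 0.07695 m³/s
Q = Σ qᵢ = 6.273 m³/s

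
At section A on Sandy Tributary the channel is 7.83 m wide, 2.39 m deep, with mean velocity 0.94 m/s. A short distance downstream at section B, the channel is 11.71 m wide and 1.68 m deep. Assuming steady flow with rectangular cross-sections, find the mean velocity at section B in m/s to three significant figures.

Q = A₁V₁ = (7.83×2.39) × 0.94 = 17.59 m³/s
A₂ = 11.71 × 1.68 = 19.67 m²
V₂ = Q/A₂ = 17.59/19.67 = 0.8942 m/s

0.894 m/s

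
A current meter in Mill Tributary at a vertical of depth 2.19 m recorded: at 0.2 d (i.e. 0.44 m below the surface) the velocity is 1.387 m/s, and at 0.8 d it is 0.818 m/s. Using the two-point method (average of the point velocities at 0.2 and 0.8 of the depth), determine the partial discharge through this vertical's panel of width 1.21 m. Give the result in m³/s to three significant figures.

2.92 m³/s

v̄ = (1.387 + 0.818) / 2 = 1.103 m/s
q = v̄ × d × w = 1.103 × 2.19 × 1.21 = 2.922 m³/s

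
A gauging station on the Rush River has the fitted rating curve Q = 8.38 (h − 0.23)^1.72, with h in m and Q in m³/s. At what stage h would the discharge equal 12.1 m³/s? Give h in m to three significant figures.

1.47 m

h − h₀ = (Q/C)^(1/b) = (12.1/8.38)^(1/1.72) = 1.238 m
h = 0.23 + 1.238 = 1.468 m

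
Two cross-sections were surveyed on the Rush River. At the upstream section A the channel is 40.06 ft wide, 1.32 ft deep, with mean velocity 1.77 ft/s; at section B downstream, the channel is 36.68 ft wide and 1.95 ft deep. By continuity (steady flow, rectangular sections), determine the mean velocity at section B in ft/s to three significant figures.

1.31 ft/s

Q = A₁V₁ = (40.06×1.32) × 1.77 = 93.60 ft³/s
A₂ = 36.68 × 1.95 = 71.53 ft²
V₂ = Q/A₂ = 93.60/71.53 = 1.309 ft/s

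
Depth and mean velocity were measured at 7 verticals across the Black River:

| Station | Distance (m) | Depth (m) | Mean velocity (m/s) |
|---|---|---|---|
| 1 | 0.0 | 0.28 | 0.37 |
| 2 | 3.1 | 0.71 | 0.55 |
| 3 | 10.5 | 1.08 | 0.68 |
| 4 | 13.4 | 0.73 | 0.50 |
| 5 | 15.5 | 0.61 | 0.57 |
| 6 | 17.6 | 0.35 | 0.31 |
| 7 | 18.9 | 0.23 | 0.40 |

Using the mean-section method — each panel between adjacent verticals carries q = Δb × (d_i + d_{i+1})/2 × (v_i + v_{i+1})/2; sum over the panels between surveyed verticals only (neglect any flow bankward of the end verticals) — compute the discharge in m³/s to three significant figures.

Panel 1-2: Δb = 3.1 m, d̄ = (0.28+0.71)/2 = 0.495, v̄ = (0.37+0.55)/2 = 0.46 → q = 3.1×0.495×0.46 = 0.7059 m³/s
Panel 2-3: Δb = 7.4 m, d̄ = (0.71+1.08)/2 = 0.895, v̄ = (0.55+0.68)/2 = 0.615 → q = 7.4×0.895×0.615 = 4.073 m³/s
Panel 3-4: Δb = 2.9 m, d̄ = (1.08+0.73)/2 = 0.905, v̄ = (0.68+0.50)/2 = 0.59 → q = 2.9×0.905×0.59 = 1.548 m³/s
Panel 4-5: Δb = 2.1 m, d̄ = (0.73+0.61)/2 = 0.67, v̄ = (0.50+0.57)/2 = 0.535 → q = 2.1×0.67×0.535 = 0.7527 m³/s
Panel 5-6: Δb = 2.1 m, d̄ = (0.61+0.35)/2 = 0.48, v̄ = (0.57+0.31)/2 = 0.44 → q = 2.1×0.48×0.44 = 0.4435 m³/s
Panel 6-7: Δb = 1.3 m, d̄ = (0.35+0.23)/2 = 0.29, v̄ = (0.31+0.40)/2 = 0.355 → q = 1.3×0.29×0.355 = 0.1338 m³/s
Q = Σ q = 7.658 m³/s

7.66 m³/s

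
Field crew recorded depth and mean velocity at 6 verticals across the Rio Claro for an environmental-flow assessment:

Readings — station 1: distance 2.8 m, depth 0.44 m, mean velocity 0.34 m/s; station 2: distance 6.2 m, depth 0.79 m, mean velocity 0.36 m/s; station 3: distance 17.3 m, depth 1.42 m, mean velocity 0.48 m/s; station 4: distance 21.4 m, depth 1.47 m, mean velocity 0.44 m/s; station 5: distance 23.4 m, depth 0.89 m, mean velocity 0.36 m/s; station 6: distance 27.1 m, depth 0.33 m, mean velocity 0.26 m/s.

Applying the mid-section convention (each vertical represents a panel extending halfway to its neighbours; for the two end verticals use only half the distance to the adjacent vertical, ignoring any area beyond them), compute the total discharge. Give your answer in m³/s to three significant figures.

w_1 = (6.2 − 2.8)/2 = 1.7 m; q_1 = 0.34 × 0.44 × 1.7 = 0.2543 m³/s
w_2 = (17.3 − 2.8)/2 = 7.25 m; q_2 = 0.36 × 0.79 × 7.25 = 2.062 m³/s
w_3 = (21.4 − 6.2)/2 = 7.6 m; q_3 = 0.48 × 1.42 × 7.6 = 5.180 m³/s
w_4 = (23.4 − 17.3)/2 = 3.05 m; q_4 = 0.44 × 1.47 × 3.05 = 1.973 m³/s
w_5 = (27.1 − 21.4)/2 = 2.85 m; q_5 = 0.36 × 0.89 × 2.85 = 0.9131 m³/s
w_6 = (27.1 − 23.4)/2 = 1.85 m; q_6 = 0.26 × 0.33 × 1.85 = 0.1587 m³/s
Q = Σ qᵢ = 10.54 m³/s

10.5 m³/s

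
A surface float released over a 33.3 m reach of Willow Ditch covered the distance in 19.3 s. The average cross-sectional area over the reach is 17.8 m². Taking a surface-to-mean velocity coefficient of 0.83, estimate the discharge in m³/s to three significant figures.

v_surface = L / t̄ = 33.3 / 19.3 = 1.725 m/s
v_mean = 0.83 × 1.725 = 1.432 m/s
Q = A × v_mean = 17.8 × 1.432 = 25.49 m³/s

25.5 m³/s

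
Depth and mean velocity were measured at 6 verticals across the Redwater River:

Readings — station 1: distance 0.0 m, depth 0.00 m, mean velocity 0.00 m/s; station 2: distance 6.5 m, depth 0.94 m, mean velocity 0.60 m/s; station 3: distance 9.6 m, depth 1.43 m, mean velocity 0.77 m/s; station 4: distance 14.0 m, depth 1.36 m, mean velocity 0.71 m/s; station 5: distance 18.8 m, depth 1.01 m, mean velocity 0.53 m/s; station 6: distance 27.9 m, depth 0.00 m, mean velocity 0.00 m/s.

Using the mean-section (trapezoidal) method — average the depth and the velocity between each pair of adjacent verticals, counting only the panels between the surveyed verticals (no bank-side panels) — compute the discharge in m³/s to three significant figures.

Panel 1-2: Δb = 6.5 m, d̄ = (0.00+0.94)/2 = 0.47, v̄ = (0.00+0.60)/2 = 0.3 → q = 6.5×0.47×0.3 = 0.9165 m³/s
Panel 2-3: Δb = 3.1 m, d̄ = (0.94+1.43)/2 = 1.185, v̄ = (0.60+0.77)/2 = 0.685 → q = 3.1×1.185×0.685 = 2.516 m³/s
Panel 3-4: Δb = 4.4 m, d̄ = (1.43+1.36)/2 = 1.395, v̄ = (0.77+0.71)/2 = 0.74 → q = 4.4×1.395×0.74 = 4.542 m³/s
Panel 4-5: Δb = 4.8 m, d̄ = (1.36+1.01)/2 = 1.185, v̄ = (0.71+0.53)/2 = 0.62 → q = 4.8×1.185×0.62 = 3.527 m³/s
Panel 5-6: Δb = 9.1 m, d̄ = (1.01+0.00)/2 = 0.505, v̄ = (0.53+0.00)/2 = 0.265 → q = 9.1×0.505×0.265 = 1.218 m³/s
Q = Σ q = 12.72 m³/s

12.7 m³/s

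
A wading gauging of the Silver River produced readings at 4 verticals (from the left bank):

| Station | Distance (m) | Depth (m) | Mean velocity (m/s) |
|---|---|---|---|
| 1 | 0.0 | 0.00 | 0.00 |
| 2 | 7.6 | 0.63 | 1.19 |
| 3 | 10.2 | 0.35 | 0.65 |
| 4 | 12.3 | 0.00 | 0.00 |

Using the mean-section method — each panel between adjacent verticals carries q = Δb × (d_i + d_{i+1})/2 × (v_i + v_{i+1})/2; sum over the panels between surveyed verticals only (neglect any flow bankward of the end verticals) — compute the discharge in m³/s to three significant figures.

2.72 m³/s

Panel 1-2: Δb = 7.6 m, d̄ = (0.00+0.63)/2 = 0.315, v̄ = (0.00+1.19)/2 = 0.595 → q = 7.6×0.315×0.595 = 1.424 m³/s
Panel 2-3: Δb = 2.6 m, d̄ = (0.63+0.35)/2 = 0.49, v̄ = (1.19+0.65)/2 = 0.92 → q = 2.6×0.49×0.92 = 1.172 m³/s
Panel 3-4: Δb = 2.1 m, d̄ = (0.35+0.00)/2 = 0.175, v̄ = (0.65+0.00)/2 = 0.325 → q = 2.1×0.175×0.325 = 0.1194 m³/s
Q = Σ q = 2.716 m³/s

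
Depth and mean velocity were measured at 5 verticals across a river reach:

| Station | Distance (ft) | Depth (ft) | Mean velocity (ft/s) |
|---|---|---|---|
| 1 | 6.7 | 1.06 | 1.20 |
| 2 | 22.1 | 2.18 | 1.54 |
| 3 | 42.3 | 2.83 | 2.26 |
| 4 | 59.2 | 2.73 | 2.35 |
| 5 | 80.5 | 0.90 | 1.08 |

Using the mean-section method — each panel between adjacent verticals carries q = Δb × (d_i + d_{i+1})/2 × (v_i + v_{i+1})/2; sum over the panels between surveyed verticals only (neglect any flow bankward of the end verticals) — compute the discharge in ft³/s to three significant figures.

305 ft³/s

Panel 1-2: Δb = 15.4 ft, d̄ = (1.06+2.18)/2 = 1.62, v̄ = (1.20+1.54)/2 = 1.37 → q = 15.4×1.62×1.37 = 34.18 ft³/s
Panel 2-3: Δb = 20.2 ft, d̄ = (2.18+2.83)/2 = 2.505, v̄ = (1.54+2.26)/2 = 1.9 → q = 20.2×2.505×1.9 = 96.14 ft³/s
Panel 3-4: Δb = 16.9 ft, d̄ = (2.83+2.73)/2 = 2.78, v̄ = (2.26+2.35)/2 = 2.305 → q = 16.9×2.78×2.305 = 108.3 ft³/s
Panel 4-5: Δb = 21.3 ft, d̄ = (2.73+0.90)/2 = 1.815, v̄ = (2.35+1.08)/2 = 1.715 → q = 21.3×1.815×1.715 = 66.30 ft³/s
Q = Σ q = 304.9 ft³/s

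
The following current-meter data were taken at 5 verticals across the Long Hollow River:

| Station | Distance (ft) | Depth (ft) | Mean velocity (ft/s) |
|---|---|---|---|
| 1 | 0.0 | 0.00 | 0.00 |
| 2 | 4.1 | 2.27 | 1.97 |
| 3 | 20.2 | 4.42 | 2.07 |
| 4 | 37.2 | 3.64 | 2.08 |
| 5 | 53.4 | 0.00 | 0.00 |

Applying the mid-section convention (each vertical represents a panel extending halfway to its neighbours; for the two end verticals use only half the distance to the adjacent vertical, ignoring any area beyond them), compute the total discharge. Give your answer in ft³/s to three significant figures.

w_2 = (20.2 − 0.0)/2 = 10.1 ft; q_2 = 1.97 × 2.27 × 10.1 = 45.17 ft³/s
w_3 = (37.2 − 4.1)/2 = 16.55 ft; q_3 = 2.07 × 4.42 × 16.55 = 151.4 ft³/s
w_4 = (53.4 − 20.2)/2 = 16.6 ft; q_4 = 2.08 × 3.64 × 16.6 = 125.7 ft³/s
Stations 1, 5 contribute zero (depth or velocity is 0).
Q = Σ qᵢ = 322.3 ft³/s

322 ft³/s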